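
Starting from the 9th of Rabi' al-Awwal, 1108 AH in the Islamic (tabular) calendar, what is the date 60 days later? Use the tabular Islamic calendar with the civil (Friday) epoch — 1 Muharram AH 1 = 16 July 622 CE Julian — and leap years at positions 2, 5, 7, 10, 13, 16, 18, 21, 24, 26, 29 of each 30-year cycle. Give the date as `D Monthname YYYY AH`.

Counting 60 days forward from JDN 2340791 reaches JDN 2340851, which is 10 Jumada al-Awwal 1108 AH.

10 Jumada al-Awwal 1108 AH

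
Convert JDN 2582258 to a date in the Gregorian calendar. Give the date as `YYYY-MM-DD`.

2357-11-18

Counting from JDN 2299161 = 15 Oct 1582 gives an offset of 283097 days.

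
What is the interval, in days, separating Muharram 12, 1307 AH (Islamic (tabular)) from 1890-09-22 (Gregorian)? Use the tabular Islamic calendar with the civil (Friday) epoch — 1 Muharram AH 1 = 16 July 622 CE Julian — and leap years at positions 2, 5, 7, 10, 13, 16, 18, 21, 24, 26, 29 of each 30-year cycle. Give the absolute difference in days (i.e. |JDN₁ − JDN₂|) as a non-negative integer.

First date → JDN 2411254; second date → JDN 2411633.
The interval is |2411254 − 2411633| = 379 days.

379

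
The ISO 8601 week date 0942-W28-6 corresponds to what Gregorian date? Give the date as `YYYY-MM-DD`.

0942-07-14

ISO week 1 of 942 is the week containing the first Thursday of 942.
Week 28, day 6 (Saturday) lands on 0942-07-14.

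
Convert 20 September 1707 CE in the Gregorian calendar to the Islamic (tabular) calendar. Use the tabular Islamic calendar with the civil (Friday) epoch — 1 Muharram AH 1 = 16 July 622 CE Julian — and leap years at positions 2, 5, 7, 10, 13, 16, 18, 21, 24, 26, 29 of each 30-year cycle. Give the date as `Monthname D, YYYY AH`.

Julian Day Number of the source date = 2344791.
Converting JDN 2344791 to the tabular Islamic calendar gives 22 Jumada al-Thani 1119 AH.

Jumada al-Thani 22, 1119 AH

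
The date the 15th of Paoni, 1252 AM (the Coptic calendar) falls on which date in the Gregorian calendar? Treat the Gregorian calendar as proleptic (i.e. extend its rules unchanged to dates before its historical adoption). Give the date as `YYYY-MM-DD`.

Julian Day Number of the source date = 2282242.
Converting JDN 2282242 to the Gregorian calendar gives 19 June 1536 CE.

1536-06-19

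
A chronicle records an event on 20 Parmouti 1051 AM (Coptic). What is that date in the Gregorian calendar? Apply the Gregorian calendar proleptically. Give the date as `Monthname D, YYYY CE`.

Julian Day Number of the source date = 2208771.
Converting JDN 2208771 to the Gregorian calendar gives 23 April 1335 CE.

April 23, 1335 CE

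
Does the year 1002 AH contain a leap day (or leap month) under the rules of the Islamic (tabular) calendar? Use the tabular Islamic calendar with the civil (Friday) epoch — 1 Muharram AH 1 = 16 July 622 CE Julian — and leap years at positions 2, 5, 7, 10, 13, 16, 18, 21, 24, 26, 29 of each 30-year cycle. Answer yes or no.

no

Year 1002 AH is year 12 of its 30-year cycle; leap positions are 2, 5, 7, 10, 13, 16, 18, 21, 24, 26, 29, so it is a common year (354 days).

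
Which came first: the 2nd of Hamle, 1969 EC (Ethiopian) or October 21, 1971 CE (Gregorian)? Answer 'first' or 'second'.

second

Converting both to JDN: 2443334 vs 2441246; the smaller is the second.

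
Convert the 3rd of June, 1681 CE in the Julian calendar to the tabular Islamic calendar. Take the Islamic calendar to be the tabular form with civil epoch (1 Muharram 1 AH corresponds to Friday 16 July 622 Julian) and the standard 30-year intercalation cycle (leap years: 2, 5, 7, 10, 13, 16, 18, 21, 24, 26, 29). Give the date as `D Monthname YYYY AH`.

Julian Day Number of the source date = 2335197.
Converting JDN 2335197 to the tabular Islamic calendar gives 26 Jumada al-Awwal 1092 AH.

26 Jumada al-Awwal 1092 AH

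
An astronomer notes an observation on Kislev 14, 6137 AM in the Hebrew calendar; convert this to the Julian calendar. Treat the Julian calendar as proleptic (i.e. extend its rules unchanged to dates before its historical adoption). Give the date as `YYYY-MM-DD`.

2376-11-11

The source date corresponds to 27 November 2376 in the Gregorian calendar (JDN 2589207).
That day falls on 11 November 2376 CE in the Julian calendar.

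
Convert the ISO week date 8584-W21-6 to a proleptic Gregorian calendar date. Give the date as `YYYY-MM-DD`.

8584-05-22

ISO week 1 of 8584 is the week containing the first Thursday of 8584.
Week 21, day 6 (Saturday) lands on 8584-05-22.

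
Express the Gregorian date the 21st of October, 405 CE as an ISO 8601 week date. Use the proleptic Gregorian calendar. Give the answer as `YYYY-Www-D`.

The weekday is Friday (ISO weekday 5).
That Friday belongs to ISO week 42 of ISO year 405.

0405-W42-5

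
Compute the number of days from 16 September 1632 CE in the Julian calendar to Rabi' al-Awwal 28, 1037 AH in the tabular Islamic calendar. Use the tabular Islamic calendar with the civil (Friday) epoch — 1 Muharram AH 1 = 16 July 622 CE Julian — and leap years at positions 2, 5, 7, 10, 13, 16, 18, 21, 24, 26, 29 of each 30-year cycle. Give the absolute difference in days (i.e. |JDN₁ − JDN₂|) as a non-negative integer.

First date → JDN 2317405; second date → JDN 2315650.
The interval is |2317405 − 2315650| = 1755 days.

1755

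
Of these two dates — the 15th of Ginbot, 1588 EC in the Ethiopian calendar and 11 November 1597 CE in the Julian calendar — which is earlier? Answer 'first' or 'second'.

first

First date → JDN 2304127; second date → JDN 2304677.
JDN 2304127 < JDN 2304677, so the first date is earlier.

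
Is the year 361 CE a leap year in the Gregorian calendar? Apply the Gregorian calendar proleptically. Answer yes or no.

no

361 is not divisible by 4, so it is a common year.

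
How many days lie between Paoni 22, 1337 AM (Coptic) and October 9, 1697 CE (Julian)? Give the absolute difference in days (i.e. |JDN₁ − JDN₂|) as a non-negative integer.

JDN of the first date = 2313295.
JDN of the second date = 2341169.
|2341169 − 2313295| = 27874.

27874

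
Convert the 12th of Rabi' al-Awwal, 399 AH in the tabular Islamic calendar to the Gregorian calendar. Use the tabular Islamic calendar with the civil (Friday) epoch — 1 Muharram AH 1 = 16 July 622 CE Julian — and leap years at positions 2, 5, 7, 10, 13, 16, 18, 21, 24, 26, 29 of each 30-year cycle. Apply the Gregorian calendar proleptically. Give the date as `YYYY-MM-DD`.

Both dates share Julian Day Number 2089548; in the Gregorian calendar that is 20 November 1008 CE.

1008-11-20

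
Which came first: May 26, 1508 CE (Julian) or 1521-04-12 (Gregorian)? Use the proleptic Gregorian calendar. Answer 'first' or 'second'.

The two dates have Julian Day Numbers 2272001 and 2276695 respectively.
Since 2272001 < 2276695, the first date comes first.

first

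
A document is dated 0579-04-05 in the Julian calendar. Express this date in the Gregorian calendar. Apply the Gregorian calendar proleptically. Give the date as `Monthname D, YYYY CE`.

The Julian–Gregorian offset here is 2 days (Julian trailing).
5 April 579 Julian + 2 days → 7 April 579 Gregorian.

April 7, 579 CE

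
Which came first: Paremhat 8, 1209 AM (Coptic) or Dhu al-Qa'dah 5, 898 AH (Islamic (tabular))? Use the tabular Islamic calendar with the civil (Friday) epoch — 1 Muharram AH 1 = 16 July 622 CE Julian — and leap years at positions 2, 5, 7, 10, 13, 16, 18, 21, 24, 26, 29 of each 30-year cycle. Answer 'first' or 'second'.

first

Converting both to JDN: 2266439 vs 2266606; the smaller is the first.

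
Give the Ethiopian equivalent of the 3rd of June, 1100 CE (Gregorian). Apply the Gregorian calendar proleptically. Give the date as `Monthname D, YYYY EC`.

Both dates share Julian Day Number 2122980; in the Ethiopian calendar that is 2 Sene 1092 EC.

Sene 2, 1092 EC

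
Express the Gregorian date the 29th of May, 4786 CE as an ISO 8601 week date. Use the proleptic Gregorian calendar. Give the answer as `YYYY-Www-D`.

The weekday is Thursday (ISO weekday 4).
That Thursday belongs to ISO week 22 of ISO year 4786.

4786-W22-4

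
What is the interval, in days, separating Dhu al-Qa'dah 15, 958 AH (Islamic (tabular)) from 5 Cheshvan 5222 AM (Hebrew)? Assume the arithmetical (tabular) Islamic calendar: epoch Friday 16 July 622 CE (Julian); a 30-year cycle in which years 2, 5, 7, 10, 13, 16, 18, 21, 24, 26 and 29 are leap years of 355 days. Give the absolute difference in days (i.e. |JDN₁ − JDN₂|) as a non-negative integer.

JDN of the first date = 2287878.
JDN of the second date = 2254970.
|2254970 − 2287878| = 32908.

32908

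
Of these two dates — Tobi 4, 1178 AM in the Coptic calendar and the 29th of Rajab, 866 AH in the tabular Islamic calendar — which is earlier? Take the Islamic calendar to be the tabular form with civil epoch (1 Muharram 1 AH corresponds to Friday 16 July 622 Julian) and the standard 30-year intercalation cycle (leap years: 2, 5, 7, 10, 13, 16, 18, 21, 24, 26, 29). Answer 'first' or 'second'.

first

First date → JDN 2255052; second date → JDN 2255172.
JDN 2255052 < JDN 2255172, so the first date is earlier.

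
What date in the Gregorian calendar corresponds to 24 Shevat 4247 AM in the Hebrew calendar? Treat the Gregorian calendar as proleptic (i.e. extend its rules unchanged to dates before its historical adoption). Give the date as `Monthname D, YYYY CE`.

Both dates share Julian Day Number 1898969; in the Gregorian calendar that is 5 February 487 CE.

February 5, 487 CE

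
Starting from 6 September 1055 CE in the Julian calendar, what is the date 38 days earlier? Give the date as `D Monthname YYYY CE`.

Counting 38 days back from JDN 2106645 reaches JDN 2106607, which is 30 July 1055 CE.

30 July 1055 CE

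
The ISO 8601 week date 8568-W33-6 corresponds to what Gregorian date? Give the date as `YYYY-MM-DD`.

ISO week 1 of 8568 is the week containing the first Thursday of 8568.
Week 33, day 6 (Saturday) lands on 8568-08-20.

8568-08-20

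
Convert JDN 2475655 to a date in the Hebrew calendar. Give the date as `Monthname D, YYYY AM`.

Tevet 7, 5826 AM

The Gregorian equivalent of JDN 2475655 is 4 January 2066.
In the Hebrew calendar that day is Tevet 7, 5826 AM.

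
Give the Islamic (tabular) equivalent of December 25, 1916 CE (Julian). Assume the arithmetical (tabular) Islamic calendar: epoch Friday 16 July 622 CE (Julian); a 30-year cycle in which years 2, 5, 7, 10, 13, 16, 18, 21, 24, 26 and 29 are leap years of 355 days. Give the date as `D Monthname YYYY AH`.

Both dates share Julian Day Number 2421236; in the tabular Islamic calendar that is 13 Rabi' al-Awwal 1335 AH.

13 Rabi' al-Awwal 1335 AH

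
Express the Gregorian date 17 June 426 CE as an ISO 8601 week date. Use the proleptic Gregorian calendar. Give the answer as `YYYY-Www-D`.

The weekday is Wednesday (ISO weekday 3).
That Wednesday belongs to ISO week 25 of ISO year 426.

0426-W25-3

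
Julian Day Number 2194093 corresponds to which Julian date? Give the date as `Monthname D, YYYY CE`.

February 6, 1295 CE

JDN 2194093 is 13 February 1295 in the proleptic Gregorian calendar.
In the Julian calendar that day is February 6, 1295 CE.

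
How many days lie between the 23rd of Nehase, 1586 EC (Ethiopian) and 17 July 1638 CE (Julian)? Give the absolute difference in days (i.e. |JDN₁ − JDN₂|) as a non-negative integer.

JDN of the first date = 2303494.
JDN of the second date = 2319535.
|2319535 − 2303494| = 16041.

16041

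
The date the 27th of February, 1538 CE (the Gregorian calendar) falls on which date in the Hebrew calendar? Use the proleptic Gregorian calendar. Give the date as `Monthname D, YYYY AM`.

Julian Day Number of the source date = 2282860.
Converting JDN 2282860 to the Hebrew calendar gives 17 Adar 5298 AM.

Adar 17, 5298 AM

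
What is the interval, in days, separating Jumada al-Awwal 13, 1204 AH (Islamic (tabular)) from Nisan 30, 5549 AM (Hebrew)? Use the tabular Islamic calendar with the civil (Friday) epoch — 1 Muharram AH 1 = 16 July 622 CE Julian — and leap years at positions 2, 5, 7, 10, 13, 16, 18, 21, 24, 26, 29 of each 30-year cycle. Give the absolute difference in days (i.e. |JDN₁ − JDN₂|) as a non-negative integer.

First date → JDN 2374873; second date → JDN 2374595.
The interval is |2374873 − 2374595| = 278 days.

278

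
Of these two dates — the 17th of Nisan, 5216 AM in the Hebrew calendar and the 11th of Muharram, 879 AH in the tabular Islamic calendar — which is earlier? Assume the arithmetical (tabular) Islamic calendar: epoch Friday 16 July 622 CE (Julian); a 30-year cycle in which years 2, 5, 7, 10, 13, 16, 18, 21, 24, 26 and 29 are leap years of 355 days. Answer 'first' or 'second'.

Converting both to JDN: 2252944 vs 2259584; the smaller is the first.

first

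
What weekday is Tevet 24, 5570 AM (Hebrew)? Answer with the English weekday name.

Sunday

This is JDN 2382148 (31 December 1809 Gregorian).
Since JDN mod 7 = 6 (0 = Monday), the day is Sunday.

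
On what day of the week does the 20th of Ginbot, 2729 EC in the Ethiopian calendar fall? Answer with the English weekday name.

In the Gregorian calendar this is 3 June 2737 (JDN 2720882).
2720882 ≡ 3 (mod 7); counting from Monday = 0 gives Thursday.

Thursday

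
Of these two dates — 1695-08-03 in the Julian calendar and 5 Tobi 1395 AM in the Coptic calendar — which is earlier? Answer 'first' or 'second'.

First date → JDN 2340371; second date → JDN 2334312.
JDN 2334312 < JDN 2340371, so the second date is earlier.

second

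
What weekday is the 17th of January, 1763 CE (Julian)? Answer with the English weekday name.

Friday

In the Gregorian calendar this is 28 January 1763 (JDN 2365010).
JDN 2365010 mod 7 = 4, and JDN 0 was a Monday, so this is a Friday.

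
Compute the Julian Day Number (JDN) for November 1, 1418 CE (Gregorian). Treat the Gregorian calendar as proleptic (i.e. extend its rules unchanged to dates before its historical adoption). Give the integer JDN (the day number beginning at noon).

2239278

JDN 2299161 is 15 October 1582 CE (Gregorian); the target day is −59883 days from there, so JDN = 2239278.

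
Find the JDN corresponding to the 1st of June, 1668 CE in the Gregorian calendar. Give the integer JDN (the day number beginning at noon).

2330437

JDN 2451545 is 1 January 2000 CE (Gregorian); the target day is −121108 days from there, so JDN = 2330437.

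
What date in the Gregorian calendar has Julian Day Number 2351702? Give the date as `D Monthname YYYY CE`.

22 August 1726 CE

JDN 2451545 is 1 Jan 2000; 2351702 is −99843 days from there.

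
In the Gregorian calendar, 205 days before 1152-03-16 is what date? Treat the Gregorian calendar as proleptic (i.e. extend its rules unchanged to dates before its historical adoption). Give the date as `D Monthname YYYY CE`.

24 August 1151 CE

Counting 205 days back from JDN 2141894 reaches JDN 2141689, which is 24 August 1151 CE.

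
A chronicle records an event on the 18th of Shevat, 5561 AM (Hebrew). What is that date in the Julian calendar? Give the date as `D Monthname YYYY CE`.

20 January 1801 CE

The source date corresponds to 1 February 1801 in the Gregorian calendar (JDN 2378893).
That day falls on 20 January 1801 CE in the Julian calendar.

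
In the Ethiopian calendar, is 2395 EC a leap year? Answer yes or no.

yes

2395 mod 4 = 3; in the Ethiopian calendar a year is leap when year mod 4 = 3, so it is a leap year.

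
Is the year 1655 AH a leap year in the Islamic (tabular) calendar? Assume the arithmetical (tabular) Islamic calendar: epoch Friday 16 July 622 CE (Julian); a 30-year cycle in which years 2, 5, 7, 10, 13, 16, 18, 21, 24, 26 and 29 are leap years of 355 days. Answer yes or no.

Year 1655 AH is year 5 of its 30-year cycle; leap positions are 2, 5, 7, 10, 13, 16, 18, 21, 24, 26, 29, so it is a leap year (355 days).

yes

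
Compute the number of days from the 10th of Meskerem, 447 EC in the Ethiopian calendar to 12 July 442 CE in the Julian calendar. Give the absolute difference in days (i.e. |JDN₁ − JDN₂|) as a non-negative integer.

4440

First date → JDN 1887131; second date → JDN 1882691.
The interval is |1887131 − 1882691| = 4440 days.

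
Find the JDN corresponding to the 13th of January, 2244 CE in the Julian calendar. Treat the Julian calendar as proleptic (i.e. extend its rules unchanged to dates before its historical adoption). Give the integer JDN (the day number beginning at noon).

2540691

Equivalently 28 January 2244 (Gregorian).
JDN 2451545 is 1 January 2000 CE (Gregorian); the target day is +89146 days from there, so JDN = 2540691.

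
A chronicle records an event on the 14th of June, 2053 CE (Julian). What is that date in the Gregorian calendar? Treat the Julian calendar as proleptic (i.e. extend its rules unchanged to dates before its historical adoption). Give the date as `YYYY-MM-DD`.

The Julian–Gregorian offset here is 13 days (Julian trailing).
14 June 2053 Julian + 13 days → 27 June 2053 Gregorian.

2053-06-27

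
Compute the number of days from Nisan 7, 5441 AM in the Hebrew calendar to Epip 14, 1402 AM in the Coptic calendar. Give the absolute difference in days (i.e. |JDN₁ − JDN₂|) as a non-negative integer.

1940

JDN of the first date = 2335118.
JDN of the second date = 2337058.
|2337058 − 2335118| = 1940.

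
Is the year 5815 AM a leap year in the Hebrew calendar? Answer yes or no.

no

Hebrew year 5815 is year 1 of its 19-year Metonic cycle; leap years are at positions 3, 6, 8, 11, 14, 17, 19, so it is a common year (12 months).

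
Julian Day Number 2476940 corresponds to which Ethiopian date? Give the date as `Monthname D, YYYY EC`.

Hamle 5, 2061 EC

The Gregorian equivalent of JDN 2476940 is 12 July 2069.
In the Ethiopian calendar that day is Hamle 5, 2061 EC.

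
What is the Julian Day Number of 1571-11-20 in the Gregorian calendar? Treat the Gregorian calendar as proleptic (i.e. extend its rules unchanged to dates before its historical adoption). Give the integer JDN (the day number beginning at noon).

JDN 2400001 is 17 November 1858 CE (Gregorian), MJD 0; the target day is −104822 days from there, so JDN = 2295179.

2295179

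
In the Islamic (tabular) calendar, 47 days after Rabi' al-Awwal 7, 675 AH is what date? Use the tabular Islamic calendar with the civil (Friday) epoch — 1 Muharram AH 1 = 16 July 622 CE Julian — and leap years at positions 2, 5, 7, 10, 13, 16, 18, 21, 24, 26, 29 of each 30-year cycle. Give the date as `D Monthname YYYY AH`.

24 Rabi' al-Thani 675 AH

JDN of Rabi' al-Awwal 7, 675 AH = 2187348.
2187348 + 47 = 2187395.
JDN 2187395 in the tabular Islamic calendar is 24 Rabi' al-Thani 675 AH.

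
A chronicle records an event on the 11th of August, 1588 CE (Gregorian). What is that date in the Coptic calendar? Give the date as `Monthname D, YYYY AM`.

Mesori 8, 1304 AM

Julian Day Number of the source date = 2301288.
Converting JDN 2301288 to the Coptic calendar gives 8 Mesori 1304 AM.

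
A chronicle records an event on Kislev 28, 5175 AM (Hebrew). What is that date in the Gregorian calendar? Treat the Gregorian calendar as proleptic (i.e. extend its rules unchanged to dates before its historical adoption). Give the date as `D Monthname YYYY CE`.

Both dates share Julian Day Number 2237866; in the Gregorian calendar that is 20 December 1414 CE.

20 December 1414 CE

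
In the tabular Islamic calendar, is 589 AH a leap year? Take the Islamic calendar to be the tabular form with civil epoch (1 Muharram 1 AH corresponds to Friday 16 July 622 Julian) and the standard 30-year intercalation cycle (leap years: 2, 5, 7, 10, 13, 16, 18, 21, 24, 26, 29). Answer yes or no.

Year 589 AH is year 19 of its 30-year cycle; leap positions are 2, 5, 7, 10, 13, 16, 18, 21, 24, 26, 29, so it is a common year (354 days).

no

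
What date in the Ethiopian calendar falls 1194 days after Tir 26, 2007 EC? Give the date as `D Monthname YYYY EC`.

JDN of Tir 26, 2007 EC = 2457057.
2457057 + 1194 = 2458251.
JDN 2458251 in the Ethiopian calendar is 4 Ginbot 2010 EC.

4 Ginbot 2010 EC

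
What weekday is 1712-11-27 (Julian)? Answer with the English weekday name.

Equivalently 8 December 1712 Gregorian, JDN 2346697.
2346697 ≡ 3 (mod 7); counting from Monday = 0 gives Thursday.

Thursday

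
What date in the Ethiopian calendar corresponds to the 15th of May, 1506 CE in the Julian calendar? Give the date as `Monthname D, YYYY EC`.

Ginbot 20, 1498 EC

Both dates share Julian Day Number 2271259; in the Ethiopian calendar that is 20 Ginbot 1498 EC.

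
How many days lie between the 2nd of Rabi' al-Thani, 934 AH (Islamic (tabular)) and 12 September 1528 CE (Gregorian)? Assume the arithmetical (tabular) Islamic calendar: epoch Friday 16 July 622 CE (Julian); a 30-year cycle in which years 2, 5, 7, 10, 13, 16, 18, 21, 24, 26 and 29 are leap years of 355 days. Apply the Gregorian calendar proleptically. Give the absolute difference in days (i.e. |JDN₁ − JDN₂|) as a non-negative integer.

251

JDN of the first date = 2279154.
JDN of the second date = 2279405.
|2279405 − 2279154| = 251.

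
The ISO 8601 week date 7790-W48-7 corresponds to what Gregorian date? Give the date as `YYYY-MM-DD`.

ISO week 1 of 7790 is the week containing the first Thursday of 7790.
Week 48, day 7 (Sunday) lands on 7790-12-05.

7790-12-05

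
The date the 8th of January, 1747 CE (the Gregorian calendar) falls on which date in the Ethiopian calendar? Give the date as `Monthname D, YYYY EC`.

Julian Day Number of the source date = 2359146.
Converting JDN 2359146 to the Ethiopian calendar gives 2 Tir 1739 EC.

Tir 2, 1739 EC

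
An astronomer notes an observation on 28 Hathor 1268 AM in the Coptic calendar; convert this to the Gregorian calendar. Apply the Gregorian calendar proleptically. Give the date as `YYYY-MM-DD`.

Both dates share Julian Day Number 2287889; in the Gregorian calendar that is 5 December 1551 CE.

1551-12-05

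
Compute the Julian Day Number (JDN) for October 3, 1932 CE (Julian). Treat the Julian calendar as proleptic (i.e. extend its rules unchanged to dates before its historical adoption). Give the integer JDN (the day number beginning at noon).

In the Gregorian calendar the same day is 16 October 1932.
JDN 2451545 is 1 January 2000 CE (Gregorian); the target day is −24548 days from there, so JDN = 2426997.

2426997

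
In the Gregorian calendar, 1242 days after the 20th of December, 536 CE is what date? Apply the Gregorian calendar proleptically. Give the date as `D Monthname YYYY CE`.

15 May 540 CE

JDN of the 20th of December, 536 CE = 1917184.
1917184 + 1242 = 1918426.
JDN 1918426 in the Gregorian calendar is 15 May 540 CE.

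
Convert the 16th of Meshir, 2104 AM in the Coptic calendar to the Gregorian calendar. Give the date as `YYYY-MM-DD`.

2388-02-27

Both dates share Julian Day Number 2593316; in the Gregorian calendar that is 27 February 2388 CE.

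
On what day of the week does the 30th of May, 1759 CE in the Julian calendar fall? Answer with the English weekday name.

Equivalently 10 June 1759 Gregorian, JDN 2363682.
2363682 ≡ 6 (mod 7); counting from Monday = 0 gives Sunday.

Sunday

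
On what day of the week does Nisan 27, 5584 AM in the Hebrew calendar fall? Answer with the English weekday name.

This is JDN 2387377 (25 April 1824 Gregorian).
Since JDN mod 7 = 6 (0 = Monday), the day is Sunday.

Sunday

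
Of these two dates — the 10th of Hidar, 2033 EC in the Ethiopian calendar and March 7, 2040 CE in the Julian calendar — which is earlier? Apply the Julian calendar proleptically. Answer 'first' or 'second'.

The two dates have Julian Day Numbers 2466478 and 2466234 respectively.
Since 2466234 < 2466478, the second date comes first.

second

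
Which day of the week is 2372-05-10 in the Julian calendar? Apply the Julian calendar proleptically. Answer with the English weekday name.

Friday

Equivalently 26 May 2372 Gregorian, JDN 2587561.
Since JDN mod 7 = 4 (0 = Monday), the day is Friday.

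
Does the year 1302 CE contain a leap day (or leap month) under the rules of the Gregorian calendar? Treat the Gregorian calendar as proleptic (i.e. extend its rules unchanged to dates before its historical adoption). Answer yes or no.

1302 is not divisible by 4, so it is a common year.

no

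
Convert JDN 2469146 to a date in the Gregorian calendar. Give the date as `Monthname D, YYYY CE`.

March 10, 2048 CE

JDN 2451545 is 1 Jan 2000; 2469146 is +17601 days from there.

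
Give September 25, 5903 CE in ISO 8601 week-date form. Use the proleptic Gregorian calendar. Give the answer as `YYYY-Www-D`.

The weekday is Friday (ISO weekday 5).
That Friday belongs to ISO week 39 of ISO year 5903.

5903-W39-5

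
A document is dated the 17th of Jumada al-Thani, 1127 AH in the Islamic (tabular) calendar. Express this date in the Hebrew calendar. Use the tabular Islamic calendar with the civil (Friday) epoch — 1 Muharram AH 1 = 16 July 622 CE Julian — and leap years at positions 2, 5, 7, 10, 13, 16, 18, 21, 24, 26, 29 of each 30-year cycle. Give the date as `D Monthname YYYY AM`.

Both dates share Julian Day Number 2347621; in the Hebrew calendar that is 19 Sivan 5475 AM.

19 Sivan 5475 AM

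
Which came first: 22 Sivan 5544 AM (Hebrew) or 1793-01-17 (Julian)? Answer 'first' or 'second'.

Converting both to JDN: 2372815 vs 2375968; the smaller is the first.

first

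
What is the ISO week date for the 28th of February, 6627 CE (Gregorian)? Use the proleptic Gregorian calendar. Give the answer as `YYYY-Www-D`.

The weekday is Wednesday (ISO weekday 3).
That Wednesday belongs to ISO week 9 of ISO year 6627.

6627-W09-3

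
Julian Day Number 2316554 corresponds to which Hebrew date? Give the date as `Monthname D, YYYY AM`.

JDN 2316554 is 29 May 1630 in the Gregorian calendar.
In the Hebrew calendar that day is Sivan 18, 5390 AM.

Sivan 18, 5390 AM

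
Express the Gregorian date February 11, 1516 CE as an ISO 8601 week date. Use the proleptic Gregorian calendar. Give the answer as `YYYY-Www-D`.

1516-W06-5

The weekday is Friday (ISO weekday 5).
That Friday belongs to ISO week 6 of ISO year 1516.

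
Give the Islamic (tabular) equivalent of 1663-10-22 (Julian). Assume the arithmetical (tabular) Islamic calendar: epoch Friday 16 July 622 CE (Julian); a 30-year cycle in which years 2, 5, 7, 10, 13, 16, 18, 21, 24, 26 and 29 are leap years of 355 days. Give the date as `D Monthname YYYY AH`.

The source date corresponds to 1 November 1663 in the Gregorian calendar (JDN 2328763).
That day falls on 30 Rabi' al-Awwal 1074 AH in the tabular Islamic calendar.

30 Rabi' al-Awwal 1074 AH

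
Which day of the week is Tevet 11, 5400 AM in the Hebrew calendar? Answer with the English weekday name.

Friday

Equivalently 6 January 1640 Gregorian, JDN 2320063.
JDN 2320063 mod 7 = 4, and JDN 0 was a Monday, so this is a Friday.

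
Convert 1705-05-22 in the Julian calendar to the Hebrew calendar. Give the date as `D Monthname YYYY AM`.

10 Sivan 5465 AM

Both dates share Julian Day Number 2343951; in the Hebrew calendar that is 10 Sivan 5465 AM.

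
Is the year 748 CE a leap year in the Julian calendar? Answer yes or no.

yes

748 mod 4 = 0, so it is a leap year in the Julian calendar.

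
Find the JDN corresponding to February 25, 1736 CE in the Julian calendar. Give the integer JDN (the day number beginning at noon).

2355187

Equivalently 7 March 1736 (Gregorian).
JDN 2299161 is 15 October 1582 CE (Gregorian); the target day is +56026 days from there, so JDN = 2355187.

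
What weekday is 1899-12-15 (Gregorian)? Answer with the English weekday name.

2415004 ≡ 4 (mod 7); counting from Monday = 0 gives Friday.

Friday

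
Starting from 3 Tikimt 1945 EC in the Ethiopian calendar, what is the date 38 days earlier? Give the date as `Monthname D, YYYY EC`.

JDN of 3 Tikimt 1945 EC = 2434299.
2434299 − 38 = 2434261.
JDN 2434261 in the Ethiopian calendar is Nehase 30, 1944 EC.

Nehase 30, 1944 EC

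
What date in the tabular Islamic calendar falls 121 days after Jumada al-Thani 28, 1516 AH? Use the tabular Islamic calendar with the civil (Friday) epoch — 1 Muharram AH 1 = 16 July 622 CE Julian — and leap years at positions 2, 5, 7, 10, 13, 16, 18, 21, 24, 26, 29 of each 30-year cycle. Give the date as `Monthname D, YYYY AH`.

Dhu al-Qa'dah 2, 1516 AH

Counting 121 days forward from JDN 2485480 reaches JDN 2485601, which is Dhu al-Qa'dah 2, 1516 AH.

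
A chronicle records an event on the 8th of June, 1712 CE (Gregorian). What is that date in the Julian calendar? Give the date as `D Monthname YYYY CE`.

The Julian–Gregorian offset here is 11 days (Julian trailing).
8 June 1712 Gregorian − 11 days → 28 May 1712 Julian.

28 May 1712 CE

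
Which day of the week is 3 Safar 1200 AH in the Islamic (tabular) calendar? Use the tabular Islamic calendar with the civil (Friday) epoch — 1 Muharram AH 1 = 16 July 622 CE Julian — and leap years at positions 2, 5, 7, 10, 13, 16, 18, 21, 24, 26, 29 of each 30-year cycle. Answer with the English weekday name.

Equivalently 6 December 1785 Gregorian, JDN 2373358.
Since JDN mod 7 = 1 (0 = Monday), the day is Tuesday.

Tuesday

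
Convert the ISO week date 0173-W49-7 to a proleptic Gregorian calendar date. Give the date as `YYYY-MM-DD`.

ISO week 1 of 173 is the week containing the first Thursday of 173.
Week 49, day 7 (Sunday) lands on 0173-12-12.

0173-12-12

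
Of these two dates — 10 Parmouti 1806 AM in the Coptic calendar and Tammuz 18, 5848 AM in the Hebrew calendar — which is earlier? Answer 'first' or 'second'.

second

The two dates have Julian Day Numbers 2484525 and 2483875 respectively.
Since 2483875 < 2484525, the second date comes first.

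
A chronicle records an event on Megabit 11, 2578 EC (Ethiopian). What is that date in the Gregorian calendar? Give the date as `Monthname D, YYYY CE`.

March 24, 2586 CE

Both dates share Julian Day Number 2665660; in the Gregorian calendar that is 24 March 2586 CE.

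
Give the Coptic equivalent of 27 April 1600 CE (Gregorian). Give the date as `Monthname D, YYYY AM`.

Parmouti 22, 1316 AM

Both dates share Julian Day Number 2305565; in the Coptic calendar that is 22 Parmouti 1316 AM.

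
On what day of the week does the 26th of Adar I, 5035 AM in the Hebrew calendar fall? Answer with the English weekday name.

Sunday

Equivalently 3 March 1275 Gregorian, JDN 2186806.
JDN 2186806 mod 7 = 6, and JDN 0 was a Monday, so this is a Sunday.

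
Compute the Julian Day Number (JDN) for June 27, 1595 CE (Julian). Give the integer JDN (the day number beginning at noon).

In the Gregorian calendar the same day is 7 July 1595.
JDN 2400001 is 17 November 1858 CE (Gregorian), MJD 0; the target day is −96192 days from there, so JDN = 2303809.

2303809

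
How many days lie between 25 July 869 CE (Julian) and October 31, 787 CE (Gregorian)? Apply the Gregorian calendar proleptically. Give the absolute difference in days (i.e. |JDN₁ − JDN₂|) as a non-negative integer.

29857

JDN of the first date = 2038666.
JDN of the second date = 2008809.
|2008809 − 2038666| = 29857.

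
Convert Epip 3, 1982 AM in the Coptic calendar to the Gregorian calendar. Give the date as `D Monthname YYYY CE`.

Both dates share Julian Day Number 2548892; in the Gregorian calendar that is 12 July 2266 CE.

12 July 2266 CE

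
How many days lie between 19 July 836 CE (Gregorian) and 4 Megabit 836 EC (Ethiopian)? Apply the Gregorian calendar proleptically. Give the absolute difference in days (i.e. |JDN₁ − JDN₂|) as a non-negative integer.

2785

First date → JDN 2026603; second date → JDN 2029388.
The interval is |2026603 − 2029388| = 2785 days.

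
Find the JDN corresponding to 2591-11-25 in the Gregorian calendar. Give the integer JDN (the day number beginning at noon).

2667732

JDN 2299161 is 15 October 1582 CE (Gregorian); the target day is +368571 days from there, so JDN = 2667732.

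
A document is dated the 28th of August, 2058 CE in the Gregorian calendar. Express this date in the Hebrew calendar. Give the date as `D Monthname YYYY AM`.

Both dates share Julian Day Number 2472969; in the Hebrew calendar that is 8 Elul 5818 AM.

8 Elul 5818 AM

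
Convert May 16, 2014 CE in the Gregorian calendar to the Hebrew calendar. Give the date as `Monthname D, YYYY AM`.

Both dates share Julian Day Number 2456794; in the Hebrew calendar that is 16 Iyar 5774 AM.

Iyar 16, 5774 AM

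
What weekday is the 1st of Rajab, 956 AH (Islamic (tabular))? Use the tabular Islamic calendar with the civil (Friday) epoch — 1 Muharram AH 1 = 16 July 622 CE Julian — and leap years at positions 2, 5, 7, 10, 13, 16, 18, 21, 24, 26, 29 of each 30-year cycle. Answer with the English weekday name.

Equivalently 5 August 1549 Gregorian, JDN 2287037.
2287037 ≡ 4 (mod 7); counting from Monday = 0 gives Friday.

Friday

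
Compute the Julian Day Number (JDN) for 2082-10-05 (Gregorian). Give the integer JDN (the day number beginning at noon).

JDN 2400001 is 17 November 1858 CE (Gregorian), MJD 0; the target day is +81772 days from there, so JDN = 2481773.

2481773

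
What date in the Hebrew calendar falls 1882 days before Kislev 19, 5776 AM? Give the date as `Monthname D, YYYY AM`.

The starting date is JDN 2457358; 2457358 − 1882 = 2455476.
JDN 2455476 corresponds to Tishrei 28, 5771 AM.

Tishrei 28, 5771 AM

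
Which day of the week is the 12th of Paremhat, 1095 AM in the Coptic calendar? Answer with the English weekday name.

This is JDN 2224804 (16 March 1379 Gregorian).
2224804 ≡ 1 (mod 7); counting from Monday = 0 gives Tuesday.

Tuesday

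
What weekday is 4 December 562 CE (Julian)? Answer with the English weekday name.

Equivalently 6 December 562 Gregorian, JDN 1926666.
JDN 1926666 mod 7 = 0, and JDN 0 was a Monday, so this is a Monday.

Monday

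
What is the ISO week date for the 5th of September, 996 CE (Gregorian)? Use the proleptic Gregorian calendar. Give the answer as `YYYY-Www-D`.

The weekday is Monday (ISO weekday 1).
That Monday belongs to ISO week 36 of ISO year 996.

0996-W36-1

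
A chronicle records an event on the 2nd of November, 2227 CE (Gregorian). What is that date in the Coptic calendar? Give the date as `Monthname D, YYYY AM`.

Paopi 20, 1944 AM

Both dates share Julian Day Number 2534760; in the Coptic calendar that is 20 Paopi 1944 AM.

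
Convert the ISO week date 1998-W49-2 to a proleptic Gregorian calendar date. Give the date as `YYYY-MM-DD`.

ISO week 1 of 1998 is the week containing the first Thursday of 1998.
Week 49, day 2 (Tuesday) lands on 1998-12-01.

1998-12-01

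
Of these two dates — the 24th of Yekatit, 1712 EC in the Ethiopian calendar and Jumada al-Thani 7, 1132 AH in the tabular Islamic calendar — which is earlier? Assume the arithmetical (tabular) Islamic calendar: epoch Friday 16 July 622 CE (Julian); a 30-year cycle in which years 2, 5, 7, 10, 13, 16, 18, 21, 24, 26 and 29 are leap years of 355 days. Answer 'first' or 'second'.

The two dates have Julian Day Numbers 2349337 and 2349383 respectively.
Since 2349337 < 2349383, the first date comes first.

first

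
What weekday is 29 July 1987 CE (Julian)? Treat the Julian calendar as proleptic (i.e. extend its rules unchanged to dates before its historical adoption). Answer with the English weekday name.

In the Gregorian calendar this is 11 August 1987 (JDN 2447019).
Since JDN mod 7 = 1 (0 = Monday), the day is Tuesday.

Tuesday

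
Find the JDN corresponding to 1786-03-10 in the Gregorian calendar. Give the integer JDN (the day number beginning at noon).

2373452

JDN 2299161 is 15 October 1582 CE (Gregorian); the target day is +74291 days from there, so JDN = 2373452.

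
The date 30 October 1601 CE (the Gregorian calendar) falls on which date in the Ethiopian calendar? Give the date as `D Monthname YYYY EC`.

23 Tikimt 1594 EC

Both dates share Julian Day Number 2306116; in the Ethiopian calendar that is 23 Tikimt 1594 EC.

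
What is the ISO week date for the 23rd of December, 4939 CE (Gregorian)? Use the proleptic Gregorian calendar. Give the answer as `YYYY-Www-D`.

The weekday is Wednesday (ISO weekday 3).
That Wednesday belongs to ISO week 52 of ISO year 4939.

4939-W52-3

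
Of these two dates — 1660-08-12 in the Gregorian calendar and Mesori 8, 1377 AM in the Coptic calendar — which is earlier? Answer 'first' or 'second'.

Converting both to JDN: 2327587 vs 2327951; the smaller is the first.

first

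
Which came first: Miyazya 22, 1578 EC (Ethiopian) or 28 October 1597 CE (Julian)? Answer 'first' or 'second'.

The two dates have Julian Day Numbers 2300451 and 2304663 respectively.
Since 2300451 < 2304663, the first date comes first.

first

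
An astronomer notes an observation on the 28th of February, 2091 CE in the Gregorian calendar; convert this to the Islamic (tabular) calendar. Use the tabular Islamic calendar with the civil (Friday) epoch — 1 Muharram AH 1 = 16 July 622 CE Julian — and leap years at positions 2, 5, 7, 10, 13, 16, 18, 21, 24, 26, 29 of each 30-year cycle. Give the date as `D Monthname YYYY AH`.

9 Ramadan 1514 AH

Julian Day Number of the source date = 2484841.
Converting JDN 2484841 to the tabular Islamic calendar gives 9 Ramadan 1514 AH.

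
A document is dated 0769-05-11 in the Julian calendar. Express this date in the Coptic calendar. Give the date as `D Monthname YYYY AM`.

The source date corresponds to 15 May 769 in the proleptic Gregorian calendar (JDN 2002066).
That day falls on 16 Pashons 485 AM in the Coptic calendar.

16 Pashons 485 AM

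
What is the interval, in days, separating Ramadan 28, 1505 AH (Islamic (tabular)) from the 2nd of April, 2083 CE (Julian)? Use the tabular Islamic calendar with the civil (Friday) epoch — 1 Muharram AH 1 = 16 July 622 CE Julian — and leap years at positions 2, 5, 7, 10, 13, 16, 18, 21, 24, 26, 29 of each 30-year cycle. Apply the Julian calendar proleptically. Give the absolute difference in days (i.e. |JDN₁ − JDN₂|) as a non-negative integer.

295

JDN of the first date = 2481670.
JDN of the second date = 2481965.
|2481965 − 2481670| = 295.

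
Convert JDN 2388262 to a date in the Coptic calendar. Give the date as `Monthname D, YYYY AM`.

JDN 2388262 is 27 September 1826 in the Gregorian calendar.
In the Coptic calendar that day is Thout 18, 1543 AM.

Thout 18, 1543 AM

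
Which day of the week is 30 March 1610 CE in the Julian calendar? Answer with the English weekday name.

This is JDN 2309199 (9 April 1610 Gregorian).
Since JDN mod 7 = 4 (0 = Monday), the day is Friday.

Friday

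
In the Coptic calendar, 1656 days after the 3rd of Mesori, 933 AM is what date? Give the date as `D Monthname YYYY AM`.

13 Meshir 938 AM

Counting 1656 days forward from JDN 2165775 reaches JDN 2167431, which is 13 Meshir 938 AM.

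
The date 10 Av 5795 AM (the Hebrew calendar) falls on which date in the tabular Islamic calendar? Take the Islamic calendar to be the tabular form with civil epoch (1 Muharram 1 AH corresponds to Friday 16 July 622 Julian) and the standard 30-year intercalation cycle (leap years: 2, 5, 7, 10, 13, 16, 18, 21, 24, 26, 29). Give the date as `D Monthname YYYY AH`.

The source date corresponds to 15 August 2035 in the Gregorian calendar (JDN 2464555).
That day falls on 10 Jumada al-Thani 1457 AH in the tabular Islamic calendar.

10 Jumada al-Thani 1457 AH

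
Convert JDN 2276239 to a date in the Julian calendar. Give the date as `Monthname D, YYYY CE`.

January 2, 1520 CE

The proleptic Gregorian equivalent of JDN 2276239 is 12 January 1520.
In the Julian calendar that day is January 2, 1520 CE.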